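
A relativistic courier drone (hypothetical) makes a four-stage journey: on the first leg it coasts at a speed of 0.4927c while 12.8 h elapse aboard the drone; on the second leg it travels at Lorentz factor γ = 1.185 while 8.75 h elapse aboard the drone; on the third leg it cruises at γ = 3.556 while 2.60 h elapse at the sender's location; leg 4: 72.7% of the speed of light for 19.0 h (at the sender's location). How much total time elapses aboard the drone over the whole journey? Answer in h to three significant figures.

τ = 35.3 h

Leg 1: 12.8 h is already measured aboard the drone.
Leg 2: 8.75 h is already measured aboard the drone.
Leg 3: γ = 3.556; τ_3 = 2.60/3.556 = 0.7312 h.
Leg 4: β = 0.727; γ = 1/√(1 − 0.727²) = 1/√0.4715 = 1.456; τ_4 = 19.0/1.456 = 13.05 h.
Total: 12.80 + 8.750 + 0.7312 + 13.05 h.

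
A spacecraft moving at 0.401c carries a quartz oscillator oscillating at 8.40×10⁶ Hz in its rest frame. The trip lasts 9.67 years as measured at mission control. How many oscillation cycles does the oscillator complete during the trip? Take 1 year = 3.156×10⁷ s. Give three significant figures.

γ = 1/√(1 − 0.401²) = 1/√0.8392 = 1.092
The oscillator's own cycle count is N = f × τ where τ is the proper time aboard the spacecraft. τ = Δt/γ = 9.67/1.092 = 8.858 years = 2.796×10⁸ s.
N = 8.40×10⁶ × 2.796×10⁸ = 2.348×10¹⁵.

N = 2.35×10¹⁵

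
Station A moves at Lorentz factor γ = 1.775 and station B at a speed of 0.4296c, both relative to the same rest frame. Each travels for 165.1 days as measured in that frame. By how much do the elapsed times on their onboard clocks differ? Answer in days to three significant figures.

A: γ = 1.775; τ_A = 165.1/1.775 = 93.01 days.
B: γ = 1/√(1 − 0.4296²) = 1/√0.8154 = 1.107; τ_B = 165.1/1.107 = 149.1 days.

|τ_A − τ_B| = 56.1 days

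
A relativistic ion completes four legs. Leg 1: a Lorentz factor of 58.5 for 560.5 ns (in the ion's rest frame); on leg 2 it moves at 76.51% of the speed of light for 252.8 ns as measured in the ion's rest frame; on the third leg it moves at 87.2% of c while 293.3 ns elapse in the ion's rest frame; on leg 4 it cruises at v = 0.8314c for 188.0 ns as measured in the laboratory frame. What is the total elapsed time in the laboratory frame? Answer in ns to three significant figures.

Δt = 3.40×10⁴ ns

Leg 1: γ = 58.5; Δt_1 = 58.50 × 560.5 = 3.279×10⁴ ns.
Leg 2: β = 0.7651; γ = 1/√(1 − 0.7651²) = 1/√0.4146 = 1.553; Δt_2 = 1.553 × 252.8 = 392.6 ns.
Leg 3: β = 0.872; γ = 1/√(1 − 0.872²) = 1/√0.2396 = 2.043; Δt_3 = 2.043 × 293.3 = 599.2 ns.
Leg 4: 188.0 ns is already measured in the laboratory frame.
Total: 3.279×10⁴ + 392.6 + 599.2 + 188.0 ns.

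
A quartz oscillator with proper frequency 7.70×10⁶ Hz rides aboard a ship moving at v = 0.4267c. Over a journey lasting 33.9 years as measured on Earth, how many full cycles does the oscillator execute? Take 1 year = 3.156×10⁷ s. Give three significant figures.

N = 7.45×10¹⁵

γ = 1/√(1 − 0.4267²) = 1/√0.8179 = 1.106
The oscillator's own cycle count is N = f × τ where τ is the proper time on the ship. τ = Δt/γ = 33.9/1.106 = 30.66 years = 9.676×10⁸ s.
N = 7.70×10⁶ × 9.676×10⁸ = 7.450×10¹⁵.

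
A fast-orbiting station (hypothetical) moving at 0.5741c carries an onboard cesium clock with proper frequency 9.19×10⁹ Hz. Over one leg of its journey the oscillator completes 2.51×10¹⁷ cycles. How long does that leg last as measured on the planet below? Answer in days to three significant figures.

Δt = 386 days

γ = 1/√(1 − 0.5741²) = 1/√0.6704 = 1.221
Proper time for N cycles: τ = N/f = 2.51×10¹⁷/(9.19×10⁹) = 2.731×10⁷ s = 316.1 days.
Lab-frame duration Δt = γτ = 1.221 × 316.1 = 386.1 days.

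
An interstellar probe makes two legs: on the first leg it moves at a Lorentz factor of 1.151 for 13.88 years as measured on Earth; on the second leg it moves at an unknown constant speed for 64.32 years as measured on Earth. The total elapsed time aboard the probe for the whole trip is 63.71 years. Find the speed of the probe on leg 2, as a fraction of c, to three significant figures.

β = 0.596

Leg 1: γ = 1.151; τ_1 = 13.88/1.151 = 12.06 years.
Leg 2: speed unknown; τ_2 = 64.32/γ_2.
Total proper time: 12.06 + τ_2 = 63.71, so τ_2 = 63.71 − 12.06 = 51.65 years.
γ_2 = 64.32/51.65 = 1.245; β = √(1 − 1/γ²) = √0.3551.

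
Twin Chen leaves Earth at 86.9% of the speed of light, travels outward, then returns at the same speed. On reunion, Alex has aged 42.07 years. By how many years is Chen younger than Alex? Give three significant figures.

Δt − τ = 21.3 years

β = 0.869; γ = 1/√(1 − 0.869²) = 1/√0.2448 = 2.021
Chen's elapsed proper time: τ = 42.07/2.021 = 20.82 years.
Age gap = Δt − τ = 42.07 − 20.82 years.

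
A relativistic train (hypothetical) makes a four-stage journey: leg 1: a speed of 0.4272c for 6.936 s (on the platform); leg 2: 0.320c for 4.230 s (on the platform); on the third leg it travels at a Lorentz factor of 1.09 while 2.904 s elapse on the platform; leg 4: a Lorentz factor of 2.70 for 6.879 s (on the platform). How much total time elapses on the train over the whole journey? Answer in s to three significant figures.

τ = 15.5 s

Leg 1: γ = 1/√(1 − 0.4272²) = 1/√0.8175 = 1.106; τ_1 = 6.936/1.106 = 6.271 s.
Leg 2: γ = 1/√(1 − 0.320²) = 1/√0.8976 = 1.056; τ_2 = 4.230/1.056 = 4.008 s.
Leg 3: γ = 1.09; τ_3 = 2.904/1.090 = 2.664 s.
Leg 4: γ = 2.70; τ_4 = 6.879/2.700 = 2.548 s.
Total: 6.271 + 4.008 + 2.664 + 2.548 s.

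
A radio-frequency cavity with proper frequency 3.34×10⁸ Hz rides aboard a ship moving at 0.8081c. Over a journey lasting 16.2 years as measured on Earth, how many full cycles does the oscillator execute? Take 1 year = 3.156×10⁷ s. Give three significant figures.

γ = 1/√(1 − 0.8081²) = 1/√0.3470 = 1.698
The oscillator's own cycle count is N = f × τ where τ is the proper time on the ship. τ = Δt/γ = 16.2/1.698 = 9.543 years = 3.012×10⁸ s.
N = 3.34×10⁸ × 3.012×10⁸ = 1.006×10¹⁷.

N = 1.01×10¹⁷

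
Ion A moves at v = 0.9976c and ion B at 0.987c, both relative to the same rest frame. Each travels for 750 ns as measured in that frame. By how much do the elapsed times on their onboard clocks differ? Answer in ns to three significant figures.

A: γ = 1/√(1 − 0.9976²) = 1/√0.004794 = 14.44; τ_A = 750/14.44 = 51.93 ns.
B: γ = 1/√(1 − 0.987²) = 1/√0.02583 = 6.222; τ_B = 750/6.222 = 120.5 ns.

|τ_A − τ_B| = 68.6 ns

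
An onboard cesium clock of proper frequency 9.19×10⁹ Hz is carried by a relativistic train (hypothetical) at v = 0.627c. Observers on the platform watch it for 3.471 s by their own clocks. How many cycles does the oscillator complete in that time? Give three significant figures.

γ = 1/√(1 − 0.627²) = 1/√0.6069 = 1.284
During 3.471 s of lab time, the oscillator's proper time advances by τ = Δt/γ = 3.471/1.284 = 2.704 s = 2.704×10⁰ s.
N = f × τ = 9.19×10⁹ × 2.704×10⁰ = 2.485×10¹⁰.

N = 2.48×10¹⁰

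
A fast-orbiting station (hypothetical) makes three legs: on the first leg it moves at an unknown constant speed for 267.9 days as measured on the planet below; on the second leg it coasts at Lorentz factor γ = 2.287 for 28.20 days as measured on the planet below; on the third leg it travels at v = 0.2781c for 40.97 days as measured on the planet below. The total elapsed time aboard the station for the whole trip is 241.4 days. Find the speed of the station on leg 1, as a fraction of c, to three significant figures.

β = 0.706

Leg 1: speed unknown; τ_1 = 267.9/γ_1.
Leg 2: γ = 2.287; τ_2 = 28.20/2.287 = 12.33 days.
Leg 3: γ = 1/√(1 − 0.2781²) = 1/√0.9227 = 1.041; τ_3 = 40.97/1.041 = 39.35 days.
Total proper time: τ_1 + 12.33 + 39.35 = 241.4, so τ_1 = 241.4 − 51.68 = 189.7 days.
γ_1 = 267.9/189.7 = 1.412; β = √(1 − 1/γ²) = √0.4985.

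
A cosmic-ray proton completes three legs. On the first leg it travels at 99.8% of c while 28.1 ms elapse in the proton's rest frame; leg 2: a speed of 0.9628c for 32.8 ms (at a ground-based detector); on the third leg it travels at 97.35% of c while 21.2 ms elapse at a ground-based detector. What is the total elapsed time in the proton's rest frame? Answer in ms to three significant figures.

τ = 41.8 ms

Leg 1: 28.1 ms is already measured in the proton's rest frame.
Leg 2: γ = 1/√(1 − 0.9628²) = 1/√0.07302 = 3.701; τ_2 = 32.8/3.701 = 8.863 ms.
Leg 3: β = 0.9735; γ = 1/√(1 − 0.9735²) = 1/√0.05230 = 4.373; τ_3 = 21.2/4.373 = 4.848 ms.
Total: 28.10 + 8.863 + 4.848 ms.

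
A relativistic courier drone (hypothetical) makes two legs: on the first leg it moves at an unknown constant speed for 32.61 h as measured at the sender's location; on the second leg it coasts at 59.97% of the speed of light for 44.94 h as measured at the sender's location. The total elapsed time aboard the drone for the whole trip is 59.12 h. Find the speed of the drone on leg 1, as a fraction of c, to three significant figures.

β = 0.704

Leg 1: speed unknown; τ_1 = 32.61/γ_1.
Leg 2: β = 0.5997; γ = 1/√(1 − 0.5997²) = 1/√0.6404 = 1.250; τ_2 = 44.94/1.250 = 35.96 h.
Total proper time: τ_1 + 35.96 = 59.12, so τ_1 = 59.12 − 35.96 = 23.16 h.
γ_1 = 32.61/23.16 = 1.408; β = √(1 − 1/γ²) = √0.4957.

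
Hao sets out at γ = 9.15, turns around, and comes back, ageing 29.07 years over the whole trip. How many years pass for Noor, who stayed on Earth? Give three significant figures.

Δt = 266 years

γ = 9.15
Earth-frame duration is the dilated interval: Δt = γτ = 9.150 × 29.07 years.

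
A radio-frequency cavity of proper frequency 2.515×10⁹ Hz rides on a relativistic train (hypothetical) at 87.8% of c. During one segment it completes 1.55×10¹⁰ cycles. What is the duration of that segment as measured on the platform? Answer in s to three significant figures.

Δt = 12.9 s

β = 0.878; γ = 1/√(1 − 0.878²) = 1/√0.2291 = 2.089
Proper time for N cycles: τ = N/f = 1.55×10¹⁰/(2.515×10⁹) = 6.163×10⁰ s = 6.163 s.
Lab-frame duration Δt = γτ = 2.089 × 6.163 = 12.88 s.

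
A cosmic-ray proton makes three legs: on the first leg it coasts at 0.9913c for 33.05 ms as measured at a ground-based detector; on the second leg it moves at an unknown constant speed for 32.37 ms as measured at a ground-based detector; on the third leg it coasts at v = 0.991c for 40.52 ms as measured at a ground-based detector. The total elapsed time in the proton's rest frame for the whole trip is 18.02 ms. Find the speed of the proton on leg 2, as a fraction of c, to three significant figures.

β = 0.967

Leg 1: γ = 1/√(1 − 0.9913²) = 1/√0.01732 = 7.598; τ_1 = 33.05/7.598 = 4.350 ms.
Leg 2: speed unknown; τ_2 = 32.37/γ_2.
Leg 3: γ = 1/√(1 − 0.991²) = 1/√0.01792 = 7.470; τ_3 = 40.52/7.470 = 5.424 ms.
Total proper time: 4.350 + τ_2 + 5.424 = 18.02, so τ_2 = 18.02 − 9.774 = 8.246 ms.
γ_2 = 32.37/8.246 = 3.926; β = √(1 − 1/γ²) = √0.9351.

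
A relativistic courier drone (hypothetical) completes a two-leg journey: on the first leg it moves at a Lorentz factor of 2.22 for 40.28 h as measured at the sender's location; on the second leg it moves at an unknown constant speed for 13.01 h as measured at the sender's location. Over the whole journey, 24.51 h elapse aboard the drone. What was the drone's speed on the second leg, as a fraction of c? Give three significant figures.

β = 0.872

Leg 1: γ = 2.22; τ_1 = 40.28/2.220 = 18.14 h.
Leg 2: speed unknown; τ_2 = 13.01/γ_2.
Total proper time: 18.14 + τ_2 = 24.51, so τ_2 = 24.51 − 18.14 = 6.366 h.
γ_2 = 13.01/6.366 = 2.044; β = √(1 − 1/γ²) = √0.7606.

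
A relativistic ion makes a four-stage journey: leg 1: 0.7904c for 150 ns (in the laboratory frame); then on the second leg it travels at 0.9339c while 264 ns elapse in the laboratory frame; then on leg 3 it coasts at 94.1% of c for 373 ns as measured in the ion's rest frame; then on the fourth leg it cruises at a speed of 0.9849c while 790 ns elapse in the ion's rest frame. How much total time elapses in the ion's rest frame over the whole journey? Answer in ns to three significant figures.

Leg 1: γ = 1/√(1 − 0.7904²) = 1/√0.3753 = 1.632; τ_1 = 150/1.632 = 91.89 ns.
Leg 2: γ = 1/√(1 − 0.9339²) = 1/√0.1278 = 2.797; τ_2 = 264/2.797 = 94.39 ns.
Leg 3: 373 ns is already measured in the ion's rest frame.
Leg 4: 790 ns is already measured in the ion's rest frame.
Total: 91.89 + 94.39 + 373.0 + 790.0 ns.

τ = 1350 ns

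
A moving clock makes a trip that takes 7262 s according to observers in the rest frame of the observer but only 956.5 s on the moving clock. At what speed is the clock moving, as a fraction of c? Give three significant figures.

The proper time is measured on the moving clock (both events occur at the clock's location); Δt is measured in the rest frame of the observer. γ = Δt/τ = 7262/956.5 = 7.592.
β = √(1 − 1/γ²) = √(1 − 0.01735) = √0.9827

v = 0.991c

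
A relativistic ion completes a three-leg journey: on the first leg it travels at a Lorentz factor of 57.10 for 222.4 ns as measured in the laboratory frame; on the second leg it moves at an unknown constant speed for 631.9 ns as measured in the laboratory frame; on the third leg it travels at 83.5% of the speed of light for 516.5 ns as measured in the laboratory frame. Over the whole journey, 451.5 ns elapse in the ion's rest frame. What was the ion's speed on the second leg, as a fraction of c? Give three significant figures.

β = 0.966

Leg 1: γ = 57.10; τ_1 = 222.4/57.10 = 3.895 ns.
Leg 2: speed unknown; τ_2 = 631.9/γ_2.
Leg 3: β = 0.835; γ = 1/√(1 − 0.835²) = 1/√0.3028 = 1.817; τ_3 = 516.5/1.817 = 284.2 ns.
Total proper time: 3.895 + τ_2 + 284.2 = 451.5, so τ_2 = 451.5 − 288.1 = 163.4 ns.
γ_2 = 631.9/163.4 = 3.867; β = √(1 − 1/γ²) = √0.9331.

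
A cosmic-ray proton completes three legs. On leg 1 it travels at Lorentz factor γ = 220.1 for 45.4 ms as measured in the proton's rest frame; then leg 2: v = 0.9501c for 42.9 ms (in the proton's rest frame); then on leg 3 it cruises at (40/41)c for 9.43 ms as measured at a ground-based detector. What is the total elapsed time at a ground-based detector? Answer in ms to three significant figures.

Leg 1: γ = 220.1; Δt_1 = 220.1 × 45.4 = 9993 ms.
Leg 2: γ = 1/√(1 − 0.9501²) = 1/√0.09731 = 3.206; Δt_2 = 3.206 × 42.9 = 137.5 ms.
Leg 3: 9.43 ms is already measured at a ground-based detector.
Total: 9993 + 137.5 + 9.430 ms.

Δt = 1.01×10⁴ ms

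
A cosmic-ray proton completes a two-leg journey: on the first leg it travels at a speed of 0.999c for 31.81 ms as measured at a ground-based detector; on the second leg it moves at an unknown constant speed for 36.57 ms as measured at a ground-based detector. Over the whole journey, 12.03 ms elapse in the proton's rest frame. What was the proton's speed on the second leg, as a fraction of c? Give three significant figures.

Leg 1: γ = 1/√(1 − 0.999²) = 1/√0.001999 = 22.37; τ_1 = 31.81/22.37 = 1.422 ms.
Leg 2: speed unknown; τ_2 = 36.57/γ_2.
Total proper time: 1.422 + τ_2 = 12.03, so τ_2 = 12.03 − 1.422 = 10.61 ms.
γ_2 = 36.57/10.61 = 3.447; β = √(1 − 1/γ²) = √0.9159.

β = 0.957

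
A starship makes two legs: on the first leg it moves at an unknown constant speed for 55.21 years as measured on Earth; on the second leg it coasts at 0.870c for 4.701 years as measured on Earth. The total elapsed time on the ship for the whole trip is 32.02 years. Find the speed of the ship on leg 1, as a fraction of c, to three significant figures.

Leg 1: speed unknown; τ_1 = 55.21/γ_1.
Leg 2: γ = 1/√(1 − 0.870²) = 1/√0.2431 = 2.028; τ_2 = 4.701/2.028 = 2.318 years.
Total proper time: τ_1 + 2.318 = 32.02, so τ_1 = 32.02 − 2.318 = 29.70 years.
γ_1 = 55.21/29.70 = 1.859; β = √(1 − 1/γ²) = √0.7106.

β = 0.843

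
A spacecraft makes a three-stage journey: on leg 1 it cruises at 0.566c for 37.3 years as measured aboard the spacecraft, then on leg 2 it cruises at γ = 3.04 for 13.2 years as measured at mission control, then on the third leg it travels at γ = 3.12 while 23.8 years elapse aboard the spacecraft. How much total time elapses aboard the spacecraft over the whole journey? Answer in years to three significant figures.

Leg 1: 37.3 years is already measured aboard the spacecraft.
Leg 2: γ = 3.04; τ_2 = 13.2/3.040 = 4.342 years.
Leg 3: 23.8 years is already measured aboard the spacecraft.
Total: 37.30 + 4.342 + 23.80 years.

τ = 65.4 years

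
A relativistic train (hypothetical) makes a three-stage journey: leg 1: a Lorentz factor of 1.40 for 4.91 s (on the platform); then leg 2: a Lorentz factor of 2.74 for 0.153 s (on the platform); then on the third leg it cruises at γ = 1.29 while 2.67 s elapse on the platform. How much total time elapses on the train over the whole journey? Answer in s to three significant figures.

Leg 1: γ = 1.40; τ_1 = 4.91/1.400 = 3.507 s.
Leg 2: γ = 2.74; τ_2 = 0.153/2.740 = 0.05584 s.
Leg 3: γ = 1.29; τ_3 = 2.67/1.290 = 2.070 s.
Total: 3.507 + 0.05584 + 2.070 s.

τ = 5.63 s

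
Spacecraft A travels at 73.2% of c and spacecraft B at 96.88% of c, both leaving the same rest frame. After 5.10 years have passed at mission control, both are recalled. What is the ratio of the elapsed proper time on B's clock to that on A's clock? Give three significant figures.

A: β = 0.732; γ = 1/√(1 − 0.732²) = 1/√0.4642 = 1.468. B: β = 0.9688; γ = 1/√(1 − 0.9688²) = 1/√0.06143 = 4.035.
τ_A/τ_B = γ_B/γ_A = 4.035/1.468 = 2.749, so τ_B/τ_A = 0.3638.

τ_B/τ_A = 0.364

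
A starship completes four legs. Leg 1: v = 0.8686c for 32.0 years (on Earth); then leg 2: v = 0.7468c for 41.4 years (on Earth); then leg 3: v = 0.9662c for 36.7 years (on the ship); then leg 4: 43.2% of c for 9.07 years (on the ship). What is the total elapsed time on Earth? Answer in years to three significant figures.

Δt = 226 years

Leg 1: 32.0 years is already measured on Earth.
Leg 2: 41.4 years is already measured on Earth.
Leg 3: γ = 1/√(1 − 0.9662²) = 1/√0.06646 = 3.879; Δt_3 = 3.879 × 36.7 = 142.4 years.
Leg 4: β = 0.432; γ = 1/√(1 − 0.432²) = 1/√0.8134 = 1.109; Δt_4 = 1.109 × 9.07 = 10.06 years.
Total: 32.00 + 41.40 + 142.4 + 10.06 years.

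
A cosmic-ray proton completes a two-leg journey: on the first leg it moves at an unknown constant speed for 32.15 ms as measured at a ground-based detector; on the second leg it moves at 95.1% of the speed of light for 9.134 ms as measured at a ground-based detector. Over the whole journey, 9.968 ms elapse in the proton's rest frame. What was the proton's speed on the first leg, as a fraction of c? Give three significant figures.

β = 0.975

Leg 1: speed unknown; τ_1 = 32.15/γ_1.
Leg 2: β = 0.951; γ = 1/√(1 − 0.951²) = 1/√0.09560 = 3.234; τ_2 = 9.134/3.234 = 2.824 ms.
Total proper time: τ_1 + 2.824 = 9.968, so τ_1 = 9.968 − 2.824 = 7.144 ms.
γ_1 = 32.15/7.144 = 4.500; β = √(1 − 1/γ²) = √0.9506.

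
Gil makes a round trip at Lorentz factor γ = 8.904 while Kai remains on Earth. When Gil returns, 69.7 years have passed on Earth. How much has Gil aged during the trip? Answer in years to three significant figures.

γ = 8.904
Gil's clock measures proper time along the trip: τ = Δt/γ = 69.7/8.904 years.

τ = 7.83 years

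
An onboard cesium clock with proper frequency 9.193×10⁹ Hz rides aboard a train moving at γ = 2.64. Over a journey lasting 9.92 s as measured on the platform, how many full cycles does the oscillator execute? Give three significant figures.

γ = 2.64
The oscillator's own cycle count is N = f × τ where τ is the proper time on the train. τ = Δt/γ = 9.92/2.640 = 3.758 s = 3.758×10⁰ s.
N = 9.193×10⁹ × 3.758×10⁰ = 3.454×10¹⁰.

N = 3.45×10¹⁰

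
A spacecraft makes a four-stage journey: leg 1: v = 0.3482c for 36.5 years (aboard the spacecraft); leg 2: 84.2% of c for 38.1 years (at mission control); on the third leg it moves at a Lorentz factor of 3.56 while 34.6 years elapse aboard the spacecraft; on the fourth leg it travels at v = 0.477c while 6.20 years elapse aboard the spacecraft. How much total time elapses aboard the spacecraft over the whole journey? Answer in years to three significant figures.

τ = 97.9 years

Leg 1: 36.5 years is already measured aboard the spacecraft.
Leg 2: β = 0.842; γ = 1/√(1 − 0.842²) = 1/√0.2910 = 1.854; τ_2 = 38.1/1.854 = 20.55 years.
Leg 3: 34.6 years is already measured aboard the spacecraft.
Leg 4: 6.20 years is already measured aboard the spacecraft.
Total: 36.50 + 20.55 + 34.60 + 6.200 years.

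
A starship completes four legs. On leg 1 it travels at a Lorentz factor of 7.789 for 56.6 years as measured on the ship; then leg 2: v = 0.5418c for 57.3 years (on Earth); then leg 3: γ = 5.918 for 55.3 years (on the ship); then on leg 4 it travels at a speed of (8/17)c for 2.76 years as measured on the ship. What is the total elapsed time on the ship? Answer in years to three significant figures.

τ = 163 years

Leg 1: 56.6 years is already measured on the ship.
Leg 2: γ = 1/√(1 − 0.5418²) = 1/√0.7065 = 1.190; τ_2 = 57.3/1.190 = 48.16 years.
Leg 3: 55.3 years is already measured on the ship.
Leg 4: 2.76 years is already measured on the ship.
Total: 56.60 + 48.16 + 55.30 + 2.760 years.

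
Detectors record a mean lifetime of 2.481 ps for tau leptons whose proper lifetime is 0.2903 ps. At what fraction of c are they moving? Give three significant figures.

v = 0.993c

γ = Δt/τ₀ = 2.481/0.2903 = 8.546
β = √(1 − 1/γ²) = √(1 − 0.01369) = √0.9863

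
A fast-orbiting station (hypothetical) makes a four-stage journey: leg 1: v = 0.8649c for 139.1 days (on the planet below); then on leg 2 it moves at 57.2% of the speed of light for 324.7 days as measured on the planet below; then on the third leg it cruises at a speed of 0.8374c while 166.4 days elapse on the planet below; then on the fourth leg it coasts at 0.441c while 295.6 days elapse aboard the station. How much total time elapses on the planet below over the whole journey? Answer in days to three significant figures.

Δt = 960 days

Leg 1: 139.1 days is already measured on the planet below.
Leg 2: 324.7 days is already measured on the planet below.
Leg 3: 166.4 days is already measured on the planet below.
Leg 4: γ = 1/√(1 − 0.441²) = 1/√0.8055 = 1.114; Δt_4 = 1.114 × 295.6 = 329.4 days.
Total: 139.1 + 324.7 + 166.4 + 329.4 days.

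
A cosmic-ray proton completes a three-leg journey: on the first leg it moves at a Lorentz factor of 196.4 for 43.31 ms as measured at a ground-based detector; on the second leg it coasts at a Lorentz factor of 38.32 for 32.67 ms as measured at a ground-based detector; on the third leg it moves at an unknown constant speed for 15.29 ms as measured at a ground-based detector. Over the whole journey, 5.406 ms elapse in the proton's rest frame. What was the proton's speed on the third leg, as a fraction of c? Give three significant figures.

β = 0.959

Leg 1: γ = 196.4; τ_1 = 43.31/196.4 = 0.2205 ms.
Leg 2: γ = 38.32; τ_2 = 32.67/38.32 = 0.8526 ms.
Leg 3: speed unknown; τ_3 = 15.29/γ_3.
Total proper time: 0.2205 + 0.8526 + τ_3 = 5.406, so τ_3 = 5.406 − 1.073 = 4.333 ms.
γ_3 = 15.29/4.333 = 3.529; β = √(1 − 1/γ²) = √0.9197.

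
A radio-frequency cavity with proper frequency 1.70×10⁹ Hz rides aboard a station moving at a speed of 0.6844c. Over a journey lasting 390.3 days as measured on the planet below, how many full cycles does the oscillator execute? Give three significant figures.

N = 4.18×10¹⁶

γ = 1/√(1 − 0.6844²) = 1/√0.5316 = 1.372
The oscillator's own cycle count is N = f × τ where τ is the proper time aboard the station. τ = Δt/γ = 390.3/1.372 = 284.6 days = 2.459×10⁷ s.
N = 1.70×10⁹ × 2.459×10⁷ = 4.180×10¹⁶.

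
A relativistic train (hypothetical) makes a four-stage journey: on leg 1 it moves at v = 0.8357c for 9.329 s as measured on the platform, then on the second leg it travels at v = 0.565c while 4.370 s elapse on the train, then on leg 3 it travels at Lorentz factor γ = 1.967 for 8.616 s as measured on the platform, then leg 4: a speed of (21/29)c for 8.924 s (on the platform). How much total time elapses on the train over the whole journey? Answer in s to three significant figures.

τ = 20.0 s

Leg 1: γ = 1/√(1 − 0.8357²) = 1/√0.3016 = 1.821; τ_1 = 9.329/1.821 = 5.123 s.
Leg 2: 4.370 s is already measured on the train.
Leg 3: γ = 1.967; τ_3 = 8.616/1.967 = 4.380 s.
Leg 4: γ = 1/√(1 − (21/29)²) = 29/20 = 1.450; τ_4 = 8.924/1.450 = 6.154 s.
Total: 5.123 + 4.370 + 4.380 + 6.154 s.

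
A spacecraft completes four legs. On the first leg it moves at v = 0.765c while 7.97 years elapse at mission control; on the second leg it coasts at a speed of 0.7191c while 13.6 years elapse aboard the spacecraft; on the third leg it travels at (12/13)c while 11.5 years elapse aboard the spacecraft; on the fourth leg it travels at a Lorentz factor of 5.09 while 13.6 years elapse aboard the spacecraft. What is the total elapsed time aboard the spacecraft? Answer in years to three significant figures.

Leg 1: γ = 1/√(1 − 0.765²) = 1/√0.4148 = 1.553; τ_1 = 7.97/1.553 = 5.133 years.
Leg 2: 13.6 years is already measured aboard the spacecraft.
Leg 3: 11.5 years is already measured aboard the spacecraft.
Leg 4: 13.6 years is already measured aboard the spacecraft.
Total: 5.133 + 13.60 + 11.50 + 13.60 years.

τ = 43.8 years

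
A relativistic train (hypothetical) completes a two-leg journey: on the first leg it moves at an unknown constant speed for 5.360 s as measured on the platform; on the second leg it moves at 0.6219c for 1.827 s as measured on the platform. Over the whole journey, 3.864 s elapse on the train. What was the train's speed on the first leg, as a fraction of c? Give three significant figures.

Leg 1: speed unknown; τ_1 = 5.360/γ_1.
Leg 2: γ = 1/√(1 − 0.6219²) = 1/√0.6132 = 1.277; τ_2 = 1.827/1.277 = 1.431 s.
Total proper time: τ_1 + 1.431 = 3.864, so τ_1 = 3.864 − 1.431 = 2.433 s.
γ_1 = 5.360/2.433 = 2.203; β = √(1 − 1/γ²) = √0.7939.

β = 0.891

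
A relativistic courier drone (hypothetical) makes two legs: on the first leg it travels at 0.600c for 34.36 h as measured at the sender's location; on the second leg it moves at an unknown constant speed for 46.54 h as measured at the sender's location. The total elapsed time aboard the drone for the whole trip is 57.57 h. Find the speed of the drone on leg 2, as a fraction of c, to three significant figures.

β = 0.763

Leg 1: γ = 1/√(1 − 0.600²) = 5/4 = 1.250; τ_1 = 34.36/1.250 = 27.49 h.
Leg 2: speed unknown; τ_2 = 46.54/γ_2.
Total proper time: 27.49 + τ_2 = 57.57, so τ_2 = 57.57 − 27.49 = 30.08 h.
γ_2 = 46.54/30.08 = 1.547; β = √(1 − 1/γ²) = √0.5822.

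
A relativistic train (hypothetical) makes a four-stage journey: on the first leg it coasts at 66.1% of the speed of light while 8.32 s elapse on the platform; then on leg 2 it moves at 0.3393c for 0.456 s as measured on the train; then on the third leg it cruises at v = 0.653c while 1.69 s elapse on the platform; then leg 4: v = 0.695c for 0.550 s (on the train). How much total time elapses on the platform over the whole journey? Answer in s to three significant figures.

Leg 1: 8.32 s is already measured on the platform.
Leg 2: γ = 1/√(1 − 0.3393²) = 1/√0.8849 = 1.063; Δt_2 = 1.063 × 0.456 = 0.4848 s.
Leg 3: 1.69 s is already measured on the platform.
Leg 4: γ = 1/√(1 − 0.695²) = 1/√0.5170 = 1.391; Δt_4 = 1.391 × 0.550 = 0.7649 s.
Total: 8.320 + 0.4848 + 1.690 + 0.7649 s.

Δt = 11.3 s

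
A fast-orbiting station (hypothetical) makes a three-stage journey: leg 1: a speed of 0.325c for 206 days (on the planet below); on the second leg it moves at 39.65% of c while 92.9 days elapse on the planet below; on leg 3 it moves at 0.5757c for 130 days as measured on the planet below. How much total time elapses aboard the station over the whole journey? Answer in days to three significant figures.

τ = 386 days

Leg 1: γ = 1/√(1 − 0.325²) = 1/√0.8944 = 1.057; τ_1 = 206/1.057 = 194.8 days.
Leg 2: β = 0.3965; γ = 1/√(1 − 0.3965²) = 1/√0.8428 = 1.089; τ_2 = 92.9/1.089 = 85.29 days.
Leg 3: γ = 1/√(1 − 0.5757²) = 1/√0.6686 = 1.223; τ_3 = 130/1.223 = 106.3 days.
Total: 194.8 + 85.29 + 106.3 days.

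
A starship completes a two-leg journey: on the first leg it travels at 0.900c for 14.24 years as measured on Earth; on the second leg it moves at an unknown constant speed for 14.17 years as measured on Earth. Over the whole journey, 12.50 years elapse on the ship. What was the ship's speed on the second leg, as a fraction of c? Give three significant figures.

β = 0.896

Leg 1: γ = 1/√(1 − 0.900²) = 1/√0.1900 = 2.294; τ_1 = 14.24/2.294 = 6.207 years.
Leg 2: speed unknown; τ_2 = 14.17/γ_2.
Total proper time: 6.207 + τ_2 = 12.50, so τ_2 = 12.50 − 6.207 = 6.293 years.
γ_2 = 14.17/6.293 = 2.252; β = √(1 − 1/γ²) = √0.8028.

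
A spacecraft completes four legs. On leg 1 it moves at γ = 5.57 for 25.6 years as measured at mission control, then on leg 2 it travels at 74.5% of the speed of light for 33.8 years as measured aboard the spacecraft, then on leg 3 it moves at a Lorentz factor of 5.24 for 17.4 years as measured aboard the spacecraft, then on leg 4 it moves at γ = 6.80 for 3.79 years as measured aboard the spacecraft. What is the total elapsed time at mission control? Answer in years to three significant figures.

Δt = 193 years

Leg 1: 25.6 years is already measured at mission control.
Leg 2: β = 0.745; γ = 1/√(1 − 0.745²) = 1/√0.4450 = 1.499; Δt_2 = 1.499 × 33.8 = 50.67 years.
Leg 3: γ = 5.24; Δt_3 = 5.240 × 17.4 = 91.18 years.
Leg 4: γ = 6.80; Δt_4 = 6.800 × 3.79 = 25.77 years.
Total: 25.60 + 50.67 + 91.18 + 25.77 years.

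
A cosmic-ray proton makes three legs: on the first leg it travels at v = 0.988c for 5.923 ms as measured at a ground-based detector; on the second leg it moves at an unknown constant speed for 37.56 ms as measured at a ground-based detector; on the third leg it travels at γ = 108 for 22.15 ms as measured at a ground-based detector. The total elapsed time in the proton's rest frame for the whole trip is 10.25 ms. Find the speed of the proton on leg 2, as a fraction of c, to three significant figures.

Leg 1: γ = 1/√(1 − 0.988²) = 1/√0.02386 = 6.474; τ_1 = 5.923/6.474 = 0.9148 ms.
Leg 2: speed unknown; τ_2 = 37.56/γ_2.
Leg 3: γ = 108; τ_3 = 22.15/108.0 = 0.2051 ms.
Total proper time: 0.9148 + τ_2 + 0.2051 = 10.25, so τ_2 = 10.25 − 1.120 = 9.130 ms.
γ_2 = 37.56/9.130 = 4.114; β = √(1 − 1/γ²) = √0.9409.

β = 0.970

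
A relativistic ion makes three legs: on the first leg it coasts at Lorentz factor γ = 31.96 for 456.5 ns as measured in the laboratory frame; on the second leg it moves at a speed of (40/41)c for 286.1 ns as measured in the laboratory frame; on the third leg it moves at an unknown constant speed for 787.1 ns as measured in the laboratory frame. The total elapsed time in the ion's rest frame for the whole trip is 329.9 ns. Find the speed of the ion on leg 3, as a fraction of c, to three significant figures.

β = 0.947

Leg 1: γ = 31.96; τ_1 = 456.5/31.96 = 14.28 ns.
Leg 2: γ = 1/√(1 − (40/41)²) = 41/9 ≈ 4.556; τ_2 = 286.1/4.556 = 62.80 ns.
Leg 3: speed unknown; τ_3 = 787.1/γ_3.
Total proper time: 14.28 + 62.80 + τ_3 = 329.9, so τ_3 = 329.9 − 77.09 = 252.8 ns.
γ_3 = 787.1/252.8 = 3.113; β = √(1 − 1/γ²) = √0.8968.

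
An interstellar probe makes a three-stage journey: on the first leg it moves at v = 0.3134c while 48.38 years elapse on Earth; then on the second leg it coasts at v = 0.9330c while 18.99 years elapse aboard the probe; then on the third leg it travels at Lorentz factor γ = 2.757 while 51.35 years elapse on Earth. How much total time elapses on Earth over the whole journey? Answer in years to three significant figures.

Leg 1: 48.38 years is already measured on Earth.
Leg 2: γ = 1/√(1 − 0.9330²) = 1/√0.1295 = 2.779; Δt_2 = 2.779 × 18.99 = 52.77 years.
Leg 3: 51.35 years is already measured on Earth.
Total: 48.38 + 52.77 + 51.35 years.

Δt = 152 years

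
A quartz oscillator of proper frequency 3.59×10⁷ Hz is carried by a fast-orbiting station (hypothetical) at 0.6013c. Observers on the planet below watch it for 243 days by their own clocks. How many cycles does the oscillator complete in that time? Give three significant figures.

N = 6.02×10¹⁴

γ = 1/√(1 − 0.6013²) = 1/√0.6384 = 1.252
During 243 days of lab time, the oscillator's proper time advances by τ = Δt/γ = 243/1.252 = 194.2 days = 1.678×10⁷ s.
N = f × τ = 3.59×10⁷ × 1.678×10⁷ = 6.022×10¹⁴.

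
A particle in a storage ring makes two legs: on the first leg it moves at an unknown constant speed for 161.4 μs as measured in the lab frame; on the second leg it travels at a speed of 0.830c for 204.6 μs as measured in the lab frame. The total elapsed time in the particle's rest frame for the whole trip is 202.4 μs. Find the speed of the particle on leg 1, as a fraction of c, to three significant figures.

Leg 1: speed unknown; τ_1 = 161.4/γ_1.
Leg 2: γ = 1/√(1 − 0.830²) = 1/√0.3111 = 1.793; τ_2 = 204.6/1.793 = 114.1 μs.
Total proper time: τ_1 + 114.1 = 202.4, so τ_1 = 202.4 − 114.1 = 88.28 μs.
γ_1 = 161.4/88.28 = 1.828; β = √(1 − 1/γ²) = √0.7008.

β = 0.837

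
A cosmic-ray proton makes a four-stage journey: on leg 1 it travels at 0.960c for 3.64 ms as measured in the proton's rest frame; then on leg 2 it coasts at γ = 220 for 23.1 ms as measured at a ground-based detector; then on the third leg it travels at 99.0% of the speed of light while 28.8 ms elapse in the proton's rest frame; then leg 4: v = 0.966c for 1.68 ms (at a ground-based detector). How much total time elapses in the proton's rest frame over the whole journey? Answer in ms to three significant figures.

Leg 1: 3.64 ms is already measured in the proton's rest frame.
Leg 2: γ = 220; τ_2 = 23.1/220.0 = 0.1050 ms.
Leg 3: 28.8 ms is already measured in the proton's rest frame.
Leg 4: γ = 1/√(1 − 0.966²) = 1/√0.06684 = 3.868; τ_4 = 1.68/3.868 = 0.4344 ms.
Total: 3.640 + 0.1050 + 28.80 + 0.4344 ms.

τ = 33.0 ms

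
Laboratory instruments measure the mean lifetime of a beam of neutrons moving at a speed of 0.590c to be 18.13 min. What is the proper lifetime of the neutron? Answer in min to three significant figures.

τ₀ = 14.6 min

γ = 1/√(1 − 0.590²) = 1/√0.6519 = 1.239
The lab-frame lifetime is the dilated interval; the proper lifetime is τ₀ = Δt/γ = 18.13/1.239 min.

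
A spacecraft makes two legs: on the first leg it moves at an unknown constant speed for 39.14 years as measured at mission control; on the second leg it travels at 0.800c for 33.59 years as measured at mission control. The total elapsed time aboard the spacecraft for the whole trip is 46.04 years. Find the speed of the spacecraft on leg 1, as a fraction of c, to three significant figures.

Leg 1: speed unknown; τ_1 = 39.14/γ_1.
Leg 2: γ = 1/√(1 − 0.800²) = 5/3 ≈ 1.667; τ_2 = 33.59/1.667 = 20.15 years.
Total proper time: τ_1 + 20.15 = 46.04, so τ_1 = 46.04 − 20.15 = 25.89 years.
γ_1 = 39.14/25.89 = 1.512; β = √(1 − 1/γ²) = √0.5626.

β = 0.750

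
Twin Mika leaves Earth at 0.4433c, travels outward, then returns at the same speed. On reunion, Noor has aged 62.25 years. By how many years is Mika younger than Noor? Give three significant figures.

γ = 1/√(1 − 0.4433²) = 1/√0.8035 = 1.116
Mika's elapsed proper time: τ = 62.25/1.116 = 55.80 years.
Age gap = Δt − τ = 62.25 − 55.80 years.

Δt − τ = 6.45 years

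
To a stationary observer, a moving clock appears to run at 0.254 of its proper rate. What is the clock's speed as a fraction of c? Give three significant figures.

β = 0.967

Rate ratio = 1/γ, so γ = 1/0.254 = 3.937.
β = √(1 − 1/γ²) = √(1 − 0.254²) = √0.9355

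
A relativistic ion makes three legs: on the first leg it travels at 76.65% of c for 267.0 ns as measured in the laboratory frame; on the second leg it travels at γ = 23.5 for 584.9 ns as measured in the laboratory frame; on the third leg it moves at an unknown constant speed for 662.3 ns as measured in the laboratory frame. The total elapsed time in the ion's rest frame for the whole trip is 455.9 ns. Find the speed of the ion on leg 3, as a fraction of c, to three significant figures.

β = 0.920

Leg 1: β = 0.7665; γ = 1/√(1 − 0.7665²) = 1/√0.4125 = 1.557; τ_1 = 267.0/1.557 = 171.5 ns.
Leg 2: γ = 23.5; τ_2 = 584.9/23.50 = 24.89 ns.
Leg 3: speed unknown; τ_3 = 662.3/γ_3.
Total proper time: 171.5 + 24.89 + τ_3 = 455.9, so τ_3 = 455.9 − 196.4 = 259.5 ns.
γ_3 = 662.3/259.5 = 2.552; β = √(1 − 1/γ²) = √0.8464.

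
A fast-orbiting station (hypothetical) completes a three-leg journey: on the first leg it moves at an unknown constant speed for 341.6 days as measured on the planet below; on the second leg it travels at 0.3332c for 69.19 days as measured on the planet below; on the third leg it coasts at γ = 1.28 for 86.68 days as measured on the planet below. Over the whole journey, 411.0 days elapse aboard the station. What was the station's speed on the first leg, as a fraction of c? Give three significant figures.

Leg 1: speed unknown; τ_1 = 341.6/γ_1.
Leg 2: γ = 1/√(1 − 0.3332²) = 1/√0.8890 = 1.061; τ_2 = 69.19/1.061 = 65.24 days.
Leg 3: γ = 1.28; τ_3 = 86.68/1.280 = 67.72 days.
Total proper time: τ_1 + 65.24 + 67.72 = 411.0, so τ_1 = 411.0 − 133.0 = 278.0 days.
γ_1 = 341.6/278.0 = 1.229; β = √(1 − 1/γ²) = √0.3375.

β = 0.581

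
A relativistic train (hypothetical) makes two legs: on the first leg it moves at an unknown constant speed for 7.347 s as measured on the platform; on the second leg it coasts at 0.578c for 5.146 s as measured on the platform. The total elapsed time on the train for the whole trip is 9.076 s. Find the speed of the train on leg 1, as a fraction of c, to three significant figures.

Leg 1: speed unknown; τ_1 = 7.347/γ_1.
Leg 2: γ = 1/√(1 − 0.578²) = 1/√0.6659 = 1.225; τ_2 = 5.146/1.225 = 4.199 s.
Total proper time: τ_1 + 4.199 = 9.076, so τ_1 = 9.076 − 4.199 = 4.877 s.
γ_1 = 7.347/4.877 = 1.507; β = √(1 − 1/γ²) = √0.5594.

β = 0.748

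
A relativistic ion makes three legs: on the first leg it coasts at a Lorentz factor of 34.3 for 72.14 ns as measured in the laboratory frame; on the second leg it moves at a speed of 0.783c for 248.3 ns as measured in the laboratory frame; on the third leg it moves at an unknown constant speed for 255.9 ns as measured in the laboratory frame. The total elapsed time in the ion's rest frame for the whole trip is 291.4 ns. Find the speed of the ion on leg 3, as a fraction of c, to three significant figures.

β = 0.850

Leg 1: γ = 34.3; τ_1 = 72.14/34.30 = 2.103 ns.
Leg 2: γ = 1/√(1 − 0.783²) = 1/√0.3869 = 1.608; τ_2 = 248.3/1.608 = 154.4 ns.
Leg 3: speed unknown; τ_3 = 255.9/γ_3.
Total proper time: 2.103 + 154.4 + τ_3 = 291.4, so τ_3 = 291.4 − 156.6 = 134.8 ns.
γ_3 = 255.9/134.8 = 1.898; β = √(1 − 1/γ²) = √0.7223.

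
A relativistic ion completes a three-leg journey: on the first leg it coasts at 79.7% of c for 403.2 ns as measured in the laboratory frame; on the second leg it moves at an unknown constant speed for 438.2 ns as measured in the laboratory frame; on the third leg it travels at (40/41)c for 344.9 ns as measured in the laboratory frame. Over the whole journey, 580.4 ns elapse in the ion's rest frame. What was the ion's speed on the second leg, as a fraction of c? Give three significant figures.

Leg 1: β = 0.797; γ = 1/√(1 − 0.797²) = 1/√0.3648 = 1.656; τ_1 = 403.2/1.656 = 243.5 ns.
Leg 2: speed unknown; τ_2 = 438.2/γ_2.
Leg 3: γ = 1/√(1 − (40/41)²) = 41/9 ≈ 4.556; τ_3 = 344.9/4.556 = 75.71 ns.
Total proper time: 243.5 + τ_2 + 75.71 = 580.4, so τ_2 = 580.4 − 319.2 = 261.2 ns.
γ_2 = 438.2/261.2 = 1.678; β = √(1 − 1/γ²) = √0.6448.

β = 0.803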